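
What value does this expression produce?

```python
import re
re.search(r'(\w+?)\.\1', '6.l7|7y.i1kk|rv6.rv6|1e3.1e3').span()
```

(13, 20)

A backreference is literal: `\1` must see the identical characters the first group matched.
The match spans [13:20] → 'rv6.rv6'.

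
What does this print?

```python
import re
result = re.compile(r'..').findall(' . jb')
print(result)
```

This matches any character; then any character.
Matches: at [0:2] → ' .'; at [2:4] → ' j'.
Since nothing is captured, `findall` lists the 2 matched substrings directly.

[' .', ' j']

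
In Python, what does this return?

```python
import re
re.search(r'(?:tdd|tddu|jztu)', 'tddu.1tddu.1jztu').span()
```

Alternation isn't longest-match — the leftmost alternative that fits at this position is chosen.
`re.search` scans for the first position where the pattern succeeds.
The match spans [0:3] → 'tdd'.

(0, 3)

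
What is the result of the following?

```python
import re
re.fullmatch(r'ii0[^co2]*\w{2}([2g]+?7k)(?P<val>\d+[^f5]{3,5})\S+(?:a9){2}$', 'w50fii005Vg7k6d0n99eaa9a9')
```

This matches the literal 'ii0', then zero or more of any character except [co2], then exactly 2 of a word character; then one or more of one of [2g] (lazy), then the literal '7k' (captured); then one or more of a digit, then 3 to 5 of any character except [f5] (captured as 'val'); then one or more of a non-whitespace character, then the literal 'a9' repeated 2 times; then anchored at the end.
For `fullmatch`, every character of the input must be accounted for by the pattern.
Here the string isn't matched end-to-end, so the call returns None.

None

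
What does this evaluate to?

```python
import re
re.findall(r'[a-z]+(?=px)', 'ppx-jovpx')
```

['p', 'jov']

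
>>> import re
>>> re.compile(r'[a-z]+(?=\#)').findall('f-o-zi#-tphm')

['zi']

Lookahead/lookbehind check context without consuming it, so the matched span excludes the asserted characters.
No capturing groups, so `findall` returns the 1 full match string.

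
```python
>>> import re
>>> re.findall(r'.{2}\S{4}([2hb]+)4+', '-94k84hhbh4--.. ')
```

['hhbh']

Pattern: exactly 2 of any character, then exactly 4 of a non-whitespace character; then one or more of one of [2hb] (captured); then one or more of a literal '4'.
Walking the string: at [0:11] match '-94k84hhbh4', group 1 = 'hhbh'.
Because there's exactly one group, `findall` drops the full match and keeps group 1 from the one hit.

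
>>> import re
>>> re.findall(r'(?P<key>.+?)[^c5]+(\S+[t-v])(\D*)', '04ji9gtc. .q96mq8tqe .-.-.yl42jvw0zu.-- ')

[('0', 'gt', 'c. .q'), ('9', 'zu', '.-- ')]

With the lazy modifier that quantifier settles for the fewest repetitions that let the rest of the pattern succeed (the atoms after it are unaffected and can still be greedy).
Multiple groups make `findall` return tuples — one 3-tuple for each match.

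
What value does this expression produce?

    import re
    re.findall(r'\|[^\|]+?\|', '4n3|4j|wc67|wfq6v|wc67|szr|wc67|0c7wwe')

['|4j|', '|wfq6v|', '|szr|']

Scanning left to right: at [3:7] → '|4j|'; at [11:18] → '|wfq6v|'; at [22:27] → '|szr|'.
No capturing groups, so `findall` returns the 3 full match strings.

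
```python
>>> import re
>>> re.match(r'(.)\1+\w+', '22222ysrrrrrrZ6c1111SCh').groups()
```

('2',)

`\1` is not a pattern — it's the concrete string captured by group 1, re-applied verbatim.
`re.match` only tries the pattern at the start of the string.
The match spans [0:23] → '22222ysrrrrrrZ6c1111SCh'.
Captured: group 1 = '2'.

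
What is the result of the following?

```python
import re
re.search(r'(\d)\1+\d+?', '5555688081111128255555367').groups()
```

('5',)

After group 1 captures some text, `\1` only succeeds where that same text appears again.
Unlike `match`, `search` isn't anchored — it looks for the pattern anywhere in the string.
The match spans [0:5] → '55556'.
Captured: group 1 = '5'.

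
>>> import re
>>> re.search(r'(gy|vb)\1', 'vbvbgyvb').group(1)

The backreference `\1` re-matches whatever the first group consumed, character for character.
`re.search` tries every starting position until one works.
The match spans [0:4] → 'vbvb'.
Captured: group 1 = 'vb'.

'vb'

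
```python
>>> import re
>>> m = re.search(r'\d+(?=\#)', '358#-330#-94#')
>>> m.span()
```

(0, 3)

The `(?=…)`/`(?<=…)` assertion just peeks at neighbouring text; it doesn't advance the match position.
Unlike `match`, `search` isn't anchored — it looks for the pattern anywhere in the string.
The match spans [0:3] → '358'.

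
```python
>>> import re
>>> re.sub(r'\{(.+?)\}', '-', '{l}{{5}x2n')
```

'--x2n'

With the lazy modifier that quantifier settles for the fewest repetitions that let the rest of the pattern succeed (the atoms after it are unaffected and can still be greedy).
Each match is replaced by '-'.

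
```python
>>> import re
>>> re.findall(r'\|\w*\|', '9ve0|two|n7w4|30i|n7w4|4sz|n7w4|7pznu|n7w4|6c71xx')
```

['|two|', '|30i|', '|4sz|', '|7pznu|']

Walking the string: at [4:9] → '|two|'; at [13:18] → '|30i|'; at [22:27] → '|4sz|'; at [31:38] → '|7pznu|'.
`findall` yields the raw match text (4 of them) because the pattern has no groups.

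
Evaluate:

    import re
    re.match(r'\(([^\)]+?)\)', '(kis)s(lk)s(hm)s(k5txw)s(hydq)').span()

(0, 5)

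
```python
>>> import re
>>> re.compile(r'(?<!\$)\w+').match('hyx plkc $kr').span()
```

(0, 3)

The negative lookahead/lookbehind blocks any match where the forbidden context is present.
`re.match` won't scan ahead — the pattern has to work from the very first character.
The match spans [0:3] → 'hyx'.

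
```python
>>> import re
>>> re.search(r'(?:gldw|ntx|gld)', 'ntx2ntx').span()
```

(0, 3)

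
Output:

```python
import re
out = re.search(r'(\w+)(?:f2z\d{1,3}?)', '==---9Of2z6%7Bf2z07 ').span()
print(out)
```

(5, 11)

The match spans [5:11] → '9Of2z6'.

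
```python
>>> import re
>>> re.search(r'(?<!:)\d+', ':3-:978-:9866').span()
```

(5, 7)

The negative lookaround is zero-width — it rules out positions where the adjacent text would match, without consuming anything.
`re.search` scans for the first position where the pattern succeeds.
The match spans [5:7] → '78'.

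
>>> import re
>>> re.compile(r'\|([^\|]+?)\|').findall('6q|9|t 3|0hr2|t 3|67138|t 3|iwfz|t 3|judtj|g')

Walking the string: at [2:5] match '|9|', group 1 = '9'; at [8:14] match '|0hr2|', group 1 = '0hr2'; at [17:24] match '|67138|', group 1 = '67138'; at [27:33] match '|iwfz|', group 1 = 'iwfz'; at [36:43] match '|judtj|', group 1 = 'judtj'.
`findall` collects group 1 from each match (5 total).

['9', '0hr2', '67138', 'iwfz', 'judtj']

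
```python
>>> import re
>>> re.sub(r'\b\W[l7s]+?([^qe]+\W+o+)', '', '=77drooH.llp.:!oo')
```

'=77drooH'

This matches a word boundary (`\b`, zero-width); then a non-word character, then one or more of one of [l7s] (lazy); then one or more of any character except [qe], then one or more of a non-word character, then one or more of the literal 'o' (captured).
Each match is replaced by ''.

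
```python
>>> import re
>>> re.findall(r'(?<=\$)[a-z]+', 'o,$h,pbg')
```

['h']

The `(?=…)`/`(?<=…)` assertion just peeks at neighbouring text; it doesn't advance the match position.
Matches: at [3:4] → 'h'.
`findall` yields the raw match text (1 of them) because the pattern has no groups.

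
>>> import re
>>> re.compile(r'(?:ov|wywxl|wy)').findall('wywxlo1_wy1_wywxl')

['wywxl', 'wy', 'wywxl']

Branches in `(...|...)` are attempted left-to-right; the first branch that allows the whole pattern to succeed is taken.
Scanning left to right: at [0:5] → 'wywxl'; at [8:10] → 'wy'; at [12:17] → 'wywxl'.
`findall` yields the raw match text (3 of them) because the pattern has no groups.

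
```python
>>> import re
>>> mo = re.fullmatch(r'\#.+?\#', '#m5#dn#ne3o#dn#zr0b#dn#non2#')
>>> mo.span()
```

(0, 28)

`re.fullmatch` is like wrapping the pattern in `^…$` (in single-line mode).
The match spans [0:28] → '#m5#dn#ne3o#dn#zr0b#dn#non2#'.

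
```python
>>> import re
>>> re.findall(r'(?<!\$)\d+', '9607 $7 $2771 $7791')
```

['9607', '771', '791']

The negative lookahead/lookbehind blocks any match where the forbidden context is present.
Matches: at [0:4] → '9607'; at [10:13] → '771'; at [16:19] → '791'.
Since nothing is captured, `findall` lists the 3 matched substrings directly.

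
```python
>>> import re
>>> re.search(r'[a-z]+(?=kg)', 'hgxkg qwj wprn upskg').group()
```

'hgx'

The `(?=…)`/`(?<=…)` assertion just peeks at neighbouring text; it doesn't advance the match position.
Unlike `match`, `search` isn't anchored — it looks for the pattern anywhere in the string.
The match spans [0:3] → 'hgx'.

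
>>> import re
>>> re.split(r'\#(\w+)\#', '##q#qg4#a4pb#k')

`re.split` interleaves the captured-group text with the surrounding fragments.

['#', 'q', 'qg4', 'a4pb', 'k']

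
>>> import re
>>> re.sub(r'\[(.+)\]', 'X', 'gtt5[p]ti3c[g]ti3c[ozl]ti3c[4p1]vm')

Every occurrence is swapped for 'X'.

'gtt5Xvm'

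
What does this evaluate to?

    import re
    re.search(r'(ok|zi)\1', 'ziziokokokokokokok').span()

(0, 4)

The backreference `\1` re-matches whatever the first group consumed, character for character.
`re.search` tries every starting position until one works.
The match spans [0:4] → 'zizi'.
Captured: group 1 = 'zi'.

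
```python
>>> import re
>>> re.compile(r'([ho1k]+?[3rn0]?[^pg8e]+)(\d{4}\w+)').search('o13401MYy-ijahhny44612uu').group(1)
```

'o13401MYy-ijahhny4'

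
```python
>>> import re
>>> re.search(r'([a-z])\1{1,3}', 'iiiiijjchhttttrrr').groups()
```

('i',)

`\1` has to match the exact text group 1 already captured.
`re.search` scans for the first position where the pattern succeeds.
The match spans [0:4] → 'iiii'.
Captured: group 1 = 'i'.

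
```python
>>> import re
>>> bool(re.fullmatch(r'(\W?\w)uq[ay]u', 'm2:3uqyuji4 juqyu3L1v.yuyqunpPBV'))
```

`re.fullmatch` is like wrapping the pattern in `^…$` (in single-line mode).
Here the pattern can't cover the whole string, so the call returns None, and `bool(None)` is False.

False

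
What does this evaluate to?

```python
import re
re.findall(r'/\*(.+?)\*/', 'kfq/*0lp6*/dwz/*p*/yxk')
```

['0lp6', 'p']

A `+?`/`*?`/`{m,n}?` starts at its minimum and grows only as far as needed for what follows to match.
Matches: at [3:11] match '/*0lp6*/', group 1 = '0lp6'; at [14:19] match '/*p*/', group 1 = 'p'.
With a single group, `findall` returns only what that group captured — 2 items.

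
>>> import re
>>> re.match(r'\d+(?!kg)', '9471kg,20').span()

(0, 3)

The negative lookahead/lookbehind blocks any match where the forbidden context is present.
`re.match` won't scan ahead — the pattern has to work from the very first character.
The match spans [0:3] → '947'.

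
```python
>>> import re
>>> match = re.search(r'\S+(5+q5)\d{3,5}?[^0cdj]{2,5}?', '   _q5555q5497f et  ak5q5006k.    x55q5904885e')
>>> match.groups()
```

('5q5',)

The match spans [3:16] → '_q5555q5497f '.
Captured: group 1 = '5q5'.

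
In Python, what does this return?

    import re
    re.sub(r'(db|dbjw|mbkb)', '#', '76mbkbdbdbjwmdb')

Alternation tries branches left to right and keeps the first one that lets the overall match succeed at that position.
Matches: at [2:6] → 'mbkb'; at [6:8] → 'db'; at [8:10] → 'db'; at [13:15] → 'db'.
Every occurrence is swapped for '#'.

'76###jwm#'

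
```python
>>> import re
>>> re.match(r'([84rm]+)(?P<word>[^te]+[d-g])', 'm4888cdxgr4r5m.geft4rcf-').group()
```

'm4888cdxgr4r5m.ge'

Pattern: one or more of one of [84rm] (captured); then one or more of any character except [te], then a character in [d-g] (captured as 'word').
`re.match` won't scan ahead — the pattern has to work from the very first character.
The match spans [0:17] → 'm4888cdxgr4r5m.ge'.
Captured: group 1 = 'm4888', group 2 = 'cdxgr4r5m.ge'.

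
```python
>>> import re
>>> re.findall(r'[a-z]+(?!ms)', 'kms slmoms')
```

A negative assertion filters positions out without eating any characters.
Since nothing is captured, `findall` lists the 2 matched substrings directly.

['kms', 'slmoms']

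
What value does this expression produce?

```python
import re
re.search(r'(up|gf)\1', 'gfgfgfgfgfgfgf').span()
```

(0, 4)

`\1` has to match the exact text group 1 already captured.
The match spans [0:4] → 'gfgf'.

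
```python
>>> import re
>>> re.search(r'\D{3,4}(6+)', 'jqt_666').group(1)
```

'666'

The match spans [0:7] → 'jqt_666'.
Captured: group 1 = '666'.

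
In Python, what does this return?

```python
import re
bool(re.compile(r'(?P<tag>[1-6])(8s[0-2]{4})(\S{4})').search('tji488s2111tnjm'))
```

False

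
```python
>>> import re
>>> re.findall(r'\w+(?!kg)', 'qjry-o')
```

The negative lookaround is zero-width — it rules out positions where the adjacent text would match, without consuming anything.
`findall` yields the raw match text (2 of them) because the pattern has no groups.

['qjry', 'o']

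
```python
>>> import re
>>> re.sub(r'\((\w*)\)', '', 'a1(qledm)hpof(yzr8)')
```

'a1hpof'

Each match is replaced by ''.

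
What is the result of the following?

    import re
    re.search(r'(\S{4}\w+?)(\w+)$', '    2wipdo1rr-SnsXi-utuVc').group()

Pattern: exactly 4 of a non-whitespace character, then one or more of a word character (lazy) (captured); then one or more of a word character (captured); then anchored at the end.
`re.search` scans for the first position where the pattern succeeds.
The match spans [16:25] → 'sXi-utuVc'.
Captured: group 1 = 'sXi-u', group 2 = 'tuVc'.

'sXi-utuVc'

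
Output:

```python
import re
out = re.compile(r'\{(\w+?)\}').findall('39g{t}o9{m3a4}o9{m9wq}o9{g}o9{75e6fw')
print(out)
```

['t', 'm3a4', 'm9wq', 'g']

Matches: at [3:6] match '{t}', group 1 = 't'; at [8:14] match '{m3a4}', group 1 = 'm3a4'; at [16:22] match '{m9wq}', group 1 = 'm9wq'; at [24:27] match '{g}', group 1 = 'g'.
One capturing group, so `findall` returns just the captured substring from each match — 4 in all.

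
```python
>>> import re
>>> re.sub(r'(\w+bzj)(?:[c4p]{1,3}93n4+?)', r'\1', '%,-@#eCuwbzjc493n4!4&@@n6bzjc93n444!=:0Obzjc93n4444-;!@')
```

'%,-@#eCuwbzj!4&@@n6bzj44!=:0Obzj444-;!@'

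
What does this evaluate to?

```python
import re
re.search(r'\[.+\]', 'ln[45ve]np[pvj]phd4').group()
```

'[45ve]np[pvj]'

`re.search` scans for the first position where the pattern succeeds.
The match spans [2:15] → '[45ve]np[pvj]'.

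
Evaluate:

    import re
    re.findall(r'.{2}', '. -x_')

['. ', '-x']

Since nothing is captured, `findall` lists the 2 matched substrings directly.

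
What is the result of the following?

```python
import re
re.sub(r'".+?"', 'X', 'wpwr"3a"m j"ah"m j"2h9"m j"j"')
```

'wpwrXm jXm jXm jX'

With the lazy modifier that quantifier settles for the fewest repetitions that let the rest of the pattern succeed (the atoms after it are unaffected and can still be greedy).
`sub` substitutes 'X' at each match site.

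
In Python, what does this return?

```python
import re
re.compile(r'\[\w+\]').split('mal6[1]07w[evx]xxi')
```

`split` removes every match and returns the 3 fragments in between.

['mal6', '07w', 'xxi']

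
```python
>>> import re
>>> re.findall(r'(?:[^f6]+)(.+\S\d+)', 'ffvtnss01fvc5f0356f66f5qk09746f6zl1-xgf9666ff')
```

`findall` collects group 1 from the one match (1 total).

['fvc5f0356f66f5qk09746f6zl1-xgf9666']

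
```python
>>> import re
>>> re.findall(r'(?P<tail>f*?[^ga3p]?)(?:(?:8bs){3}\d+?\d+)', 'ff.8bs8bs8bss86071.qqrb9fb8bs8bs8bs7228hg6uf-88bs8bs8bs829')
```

One capturing group, so `findall` returns just the captured substring from each match — 2 in all.

['fb', '8']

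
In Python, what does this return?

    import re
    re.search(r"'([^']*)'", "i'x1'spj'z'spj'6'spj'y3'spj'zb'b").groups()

('x1',)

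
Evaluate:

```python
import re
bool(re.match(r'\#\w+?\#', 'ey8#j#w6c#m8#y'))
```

`re.match` only tries the pattern at the start of the string.
Here the string doesn't start with a match, so the call returns None, and `bool(None)` is False.

False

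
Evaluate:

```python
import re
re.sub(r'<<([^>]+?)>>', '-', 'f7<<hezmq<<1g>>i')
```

'f7-i'

Matches: at [2:15] → '<<hezmq<<1g>>'.
Each match is replaced by '-'.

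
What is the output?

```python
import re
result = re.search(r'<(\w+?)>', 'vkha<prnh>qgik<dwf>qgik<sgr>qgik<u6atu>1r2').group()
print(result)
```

`search` walks the string left to right and returns the first match it finds.
The match spans [4:10] → '<prnh>'.
Captured: group 1 = 'prnh'.

<prnh>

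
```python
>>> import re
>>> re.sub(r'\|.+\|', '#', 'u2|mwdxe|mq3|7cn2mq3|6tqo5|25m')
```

Each match is replaced by '#'.

'u2#25m'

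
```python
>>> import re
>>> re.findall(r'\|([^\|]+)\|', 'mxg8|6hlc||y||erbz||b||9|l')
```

Walking the string: at [4:10] match '|6hlc|', group 1 = '6hlc'; at [10:13] match '|y|', group 1 = 'y'; at [13:19] match '|erbz|', group 1 = 'erbz'; at [19:22] match '|b|', group 1 = 'b'; at [22:25] match '|9|', group 1 = '9'.
With a single group, `findall` returns only what that group captured — 5 items.

['6hlc', 'y', 'erbz', 'b', '9']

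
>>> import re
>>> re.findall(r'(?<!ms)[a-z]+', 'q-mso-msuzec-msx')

`(?!…)`/`(?<!…)` only lets a position through if the neighbouring text does NOT match; no characters are consumed.
Walking the string: at [0:1] → 'q'; at [2:5] → 'mso'; at [6:12] → 'msuzec'; at [13:16] → 'msx'.
With no groups in the pattern, `findall` gives back each whole match — 4 here.

['q', 'mso', 'msuzec', 'msx']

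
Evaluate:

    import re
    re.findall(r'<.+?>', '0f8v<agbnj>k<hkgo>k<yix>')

['<agbnj>', '<hkgo>', '<yix>']

`findall` yields the raw match text (3 of them) because the pattern has no groups.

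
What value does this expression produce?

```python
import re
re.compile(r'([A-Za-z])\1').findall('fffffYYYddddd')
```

['f', 'f', 'Y', 'd', 'd']

After group 1 captures some text, `\1` only succeeds where that same text appears again.
Matches: at [0:2] match 'ff', group 1 = 'f'; at [2:4] match 'ff', group 1 = 'f'; at [5:7] match 'YY', group 1 = 'Y'; at [8:10] match 'dd', group 1 = 'd'; at [10:12] match 'dd', group 1 = 'd'.
With a single group, `findall` returns only what that group captured — 5 items.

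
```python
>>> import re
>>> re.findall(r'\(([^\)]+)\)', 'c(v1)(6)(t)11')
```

Scanning left to right: at [1:5] match '(v1)', group 1 = 'v1'; at [5:8] match '(6)', group 1 = '6'; at [8:11] match '(t)', group 1 = 't'.
One capturing group, so `findall` returns just the captured substring from each match — 3 in all.

['v1', '6', 't']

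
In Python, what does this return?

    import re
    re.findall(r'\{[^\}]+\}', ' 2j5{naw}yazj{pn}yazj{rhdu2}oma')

['{naw}', '{pn}', '{rhdu2}']

With no groups in the pattern, `findall` gives back each whole match — 3 here.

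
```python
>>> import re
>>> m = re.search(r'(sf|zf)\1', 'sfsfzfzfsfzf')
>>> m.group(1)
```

`\1` is not a pattern — it's the concrete string captured by group 1, re-applied verbatim.
`re.search` tries every starting position until one works.
The match spans [0:4] → 'sfsf'.
Captured: group 1 = 'sf'.

'sf'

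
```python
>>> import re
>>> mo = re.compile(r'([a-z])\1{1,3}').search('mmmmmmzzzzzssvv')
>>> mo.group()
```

`\1` has to match the exact text group 1 already captured.
Unlike `match`, `search` isn't anchored — it looks for the pattern anywhere in the string.
The match spans [0:4] → 'mmmm'.
Captured: group 1 = 'm'.

'mmmm'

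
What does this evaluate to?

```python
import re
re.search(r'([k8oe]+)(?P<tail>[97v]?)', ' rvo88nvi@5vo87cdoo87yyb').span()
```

(3, 6)

This matches one or more of one of [k8oe] (captured); then optionally one of [97v] (captured as 'tail').
The match spans [3:6] → 'o88'.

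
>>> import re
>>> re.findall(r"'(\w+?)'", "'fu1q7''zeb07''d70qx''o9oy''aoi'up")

['fu1q7', 'zeb07', 'd70qx', 'o9oy', 'aoi']

Because there's exactly one group, `findall` drops the full match and keeps group 1 from each hit.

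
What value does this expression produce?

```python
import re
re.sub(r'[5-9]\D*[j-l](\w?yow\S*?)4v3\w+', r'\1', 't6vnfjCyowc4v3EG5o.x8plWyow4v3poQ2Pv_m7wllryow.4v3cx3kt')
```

This matches a character in [5-9], then zero or more of a non-digit, then a character in [j-l]; then optionally a word character, then the literal 'yow', then zero or more of a non-whitespace character (lazy) (captured); then the literal '4v3', then one or more of a word character.
The `?` after the quantifier makes it lazy — it takes as little as possible before letting the rest of the pattern try.
Matches: at [1:18] → '6vnfjCyowc4v3EG5o'; at [20:46] → '8plWyow4v3poQ2Pv_m7wllryow'.
Each match is replaced using the text its own group 1 captured.

'tCyowc.xWyow.4v3cx3kt'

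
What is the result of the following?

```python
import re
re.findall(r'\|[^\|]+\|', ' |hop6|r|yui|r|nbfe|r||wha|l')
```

['|hop6|', '|yui|', '|nbfe|', '|wha|']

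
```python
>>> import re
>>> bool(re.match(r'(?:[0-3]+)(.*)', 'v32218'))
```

False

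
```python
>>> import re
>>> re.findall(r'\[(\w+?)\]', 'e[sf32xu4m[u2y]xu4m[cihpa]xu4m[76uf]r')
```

['u2y', 'cihpa', '76uf']

Scanning left to right: at [10:15] match '[u2y]', group 1 = 'u2y'; at [19:26] match '[cihpa]', group 1 = 'cihpa'; at [30:36] match '[76uf]', group 1 = '76uf'.
One capturing group, so `findall` returns just the captured substring from each match — 3 in all.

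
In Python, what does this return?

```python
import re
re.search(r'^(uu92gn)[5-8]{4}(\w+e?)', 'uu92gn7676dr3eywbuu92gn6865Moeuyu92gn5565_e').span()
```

(0, 43)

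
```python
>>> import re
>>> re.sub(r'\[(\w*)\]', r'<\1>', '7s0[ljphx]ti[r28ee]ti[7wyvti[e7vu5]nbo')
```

Matches: at [3:10] → '[ljphx]'; at [12:19] → '[r28ee]'; at [28:35] → '[e7vu5]'.
Each match is replaced using the text its own group 1 captured.

'7s0<ljphx>ti<r28ee>ti[7wyvti<e7vu5>nbo'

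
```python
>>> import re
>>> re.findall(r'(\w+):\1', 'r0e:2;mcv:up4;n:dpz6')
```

[]

A backreference is literal: `\1` must see the identical characters the first group matched.
`findall` collects group 1 from each match (0 total).
Nothing in the string satisfies the pattern, so the list is empty.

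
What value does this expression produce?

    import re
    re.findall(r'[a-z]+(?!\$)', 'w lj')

A negative assertion filters positions out without eating any characters.
Matches: at [0:1] → 'w'; at [2:4] → 'lj'.
No capturing groups, so `findall` returns the 2 full match strings.

['w', 'lj']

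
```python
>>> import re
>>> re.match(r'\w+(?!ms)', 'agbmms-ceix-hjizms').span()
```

(0, 6)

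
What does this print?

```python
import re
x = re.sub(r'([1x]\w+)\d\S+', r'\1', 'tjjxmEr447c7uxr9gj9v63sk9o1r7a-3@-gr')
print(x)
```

Pattern: one of [1x], then one or more of a word character (captured); then a digit, then one or more of a non-whitespace character.
Each match is replaced using the text its own group 1 captured.

tjjxmEr447c7uxr9gj9v63sk9o1r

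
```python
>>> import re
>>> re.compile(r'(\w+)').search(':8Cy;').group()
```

'8Cy'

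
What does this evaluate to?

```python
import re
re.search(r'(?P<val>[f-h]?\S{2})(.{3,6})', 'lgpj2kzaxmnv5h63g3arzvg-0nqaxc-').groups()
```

('lg', 'pj2kza')

This matches optionally a character in [f-h], then exactly 2 of a non-whitespace character (captured as 'val'); then 3 to 6 of any character (captured).
`re.search` scans for the first position where the pattern succeeds.
The match spans [0:8] → 'lgpj2kza'.
Captured: group 1 = 'lg', group 2 = 'pj2kza'.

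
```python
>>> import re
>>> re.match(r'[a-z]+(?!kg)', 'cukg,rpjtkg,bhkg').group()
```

With `match`, the pattern is implicitly anchored at the beginning.
The match spans [0:4] → 'cukg'.

'cukg'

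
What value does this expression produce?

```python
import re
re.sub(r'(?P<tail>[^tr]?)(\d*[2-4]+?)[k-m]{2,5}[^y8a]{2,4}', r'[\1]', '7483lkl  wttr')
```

'[7]tr'

The pattern matches optionally any character except [tr] (captured as 'tail'); then zero or more of a digit, then one or more of a character in [2-4] (lazy) (captured); then 2 to 5 of a character in [k-m], then 2 to 4 of any character except [y8a].
`\1` in the replacement pulls in group 1's text for each match.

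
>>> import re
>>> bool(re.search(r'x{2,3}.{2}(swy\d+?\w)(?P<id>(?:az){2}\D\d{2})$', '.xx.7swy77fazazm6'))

False

Here the pattern never matches, so the call returns None, and `bool(None)` is False.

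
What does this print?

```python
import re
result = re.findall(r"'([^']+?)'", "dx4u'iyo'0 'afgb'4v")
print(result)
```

['iyo', 'afgb']

`findall` collects group 1 from each match (2 total).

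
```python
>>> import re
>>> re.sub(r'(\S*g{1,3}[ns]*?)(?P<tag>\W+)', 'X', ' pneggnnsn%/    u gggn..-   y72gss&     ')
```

' Xu XX'

The pattern matches zero or more of a non-whitespace character, then 1 to 3 of a literal 'g', then zero or more of one of [ns] (lazy) (captured); then one or more of a non-word character (captured as 'tag').
Every occurrence is swapped for 'X'.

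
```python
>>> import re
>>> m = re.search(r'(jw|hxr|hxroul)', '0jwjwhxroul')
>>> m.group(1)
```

`search` walks the string left to right and returns the first match it finds.
The match spans [1:3] → 'jw'.
Captured: group 1 = 'jw'.

'jw'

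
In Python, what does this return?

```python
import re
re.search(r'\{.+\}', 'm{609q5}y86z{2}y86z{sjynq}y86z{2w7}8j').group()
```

Unlike `match`, `search` isn't anchored — it looks for the pattern anywhere in the string.
The match spans [1:35] → '{609q5}y86z{2}y86z{sjynq}y86z{2w7}'.

'{609q5}y86z{2}y86z{sjynq}y86z{2w7}'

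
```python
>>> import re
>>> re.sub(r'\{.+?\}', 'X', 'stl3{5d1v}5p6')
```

`sub` substitutes 'X' at each match site.

'stl3X5p6'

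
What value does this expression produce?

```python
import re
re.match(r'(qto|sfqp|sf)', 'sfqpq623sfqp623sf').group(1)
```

'sfqp'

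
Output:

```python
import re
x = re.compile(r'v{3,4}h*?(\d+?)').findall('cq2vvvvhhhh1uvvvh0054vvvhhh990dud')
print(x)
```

['1', '0', '9']

This matches 3 to 4 of a literal 'v', then zero or more of the literal 'h' (lazy); then one or more of a digit (lazy) (captured).
A non-greedy quantifier consumes as few characters as it can — just enough that the remainder of the pattern still matches from where it stops; whatever follows it matches normally.
Walking the string: at [3:12] match 'vvvvhhhh1', group 1 = '1'; at [13:18] match 'vvvh0', group 1 = '0'; at [21:28] match 'vvvhhh9', group 1 = '9'.
Because there's exactly one group, `findall` drops the full match and keeps group 1 from each hit.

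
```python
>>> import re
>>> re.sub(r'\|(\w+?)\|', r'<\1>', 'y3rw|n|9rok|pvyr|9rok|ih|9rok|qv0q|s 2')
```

`\1` in the replacement pulls in group 1's text for each match.

'y3rw<n>9rok<pvyr>9rok<ih>9rok<qv0q>s 2'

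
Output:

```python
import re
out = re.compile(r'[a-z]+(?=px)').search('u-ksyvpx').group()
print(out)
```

ksyv

The lookaround is zero-width — it requires the adjacent text to match without consuming it, so the asserted text isn't part of the match.
Unlike `match`, `search` isn't anchored — it looks for the pattern anywhere in the string.
The match spans [2:6] → 'ksyv'.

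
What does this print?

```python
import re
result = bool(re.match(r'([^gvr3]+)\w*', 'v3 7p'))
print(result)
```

The pattern matches one or more of any character except [gvr3] (captured); then zero or more of a word character.
`re.match` only tries the pattern at the start of the string.
Here position 0 doesn't satisfy it, so the call returns None, and `bool(None)` is False.

False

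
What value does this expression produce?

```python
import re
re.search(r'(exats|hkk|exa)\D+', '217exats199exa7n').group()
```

'exats'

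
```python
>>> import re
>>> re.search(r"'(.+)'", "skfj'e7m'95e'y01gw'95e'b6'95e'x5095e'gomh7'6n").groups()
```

`re.search` scans for the first position where the pattern succeeds.
The match spans [4:43] → "'e7m'95e'y01gw'95e'b6'95e'x5095e'gomh7'".
Captured: group 1 = "e7m'95e'y01gw'95e'b6'95e'x5095e'gomh7".

("e7m'95e'y01gw'95e'b6'95e'x5095e'gomh7",)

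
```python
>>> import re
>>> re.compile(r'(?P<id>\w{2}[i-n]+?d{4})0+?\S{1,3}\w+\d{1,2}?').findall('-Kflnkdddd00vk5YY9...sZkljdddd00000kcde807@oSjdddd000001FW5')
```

['Kflnkdddd', 'sZkljdddd', 'oSjdddd']

Pattern: exactly 2 of a word character, then one or more of a character in [i-n] (lazy), then exactly 4 of a literal 'd' (captured as 'id'); then one or more of a literal '0' (lazy), then 1 to 3 of a non-whitespace character, then one or more of a word character; then 1 to 2 of a digit (lazy).
Matches: at [1:18] match 'Kflnkdddd00vk5YY9', group 1 = 'Kflnkdddd'; at [21:42] match 'sZkljdddd00000kcde807', group 1 = 'sZkljdddd'; at [43:59] match 'oSjdddd000001FW5', group 1 = 'oSjdddd'.
`findall` collects group 1 from each match (3 total).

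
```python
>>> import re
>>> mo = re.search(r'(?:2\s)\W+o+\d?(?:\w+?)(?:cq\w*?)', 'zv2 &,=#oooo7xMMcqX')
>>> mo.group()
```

'2 &,=#oooo7xMMcq'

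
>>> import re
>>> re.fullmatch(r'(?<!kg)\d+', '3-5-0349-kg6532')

None

The negative lookahead/lookbehind blocks any match where the forbidden context is present.
`fullmatch` succeeds only if the pattern covers the string from start to end.
Here the pattern can't cover the whole string, so the call returns None.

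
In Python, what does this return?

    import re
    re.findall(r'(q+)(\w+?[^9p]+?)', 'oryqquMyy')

[('qq', 'uM')]

With the lazy modifier that quantifier settles for the fewest repetitions that let the rest of the pattern succeed (the atoms after it are unaffected and can still be greedy).
Multiple groups make `findall` return tuples — one 2-tuple for the one match.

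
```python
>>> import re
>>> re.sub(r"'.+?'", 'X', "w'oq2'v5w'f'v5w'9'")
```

'wXv5wXv5wX'

`sub` substitutes 'X' at each match site.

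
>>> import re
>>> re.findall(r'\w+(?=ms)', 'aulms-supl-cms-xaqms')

['aul', 'c', 'xaq']

Lookahead/lookbehind check context without consuming it, so the matched span excludes the asserted characters.
Scanning left to right: at [0:3] → 'aul'; at [11:12] → 'c'; at [15:18] → 'xaq'.
No capturing groups, so `findall` returns the 3 full match strings.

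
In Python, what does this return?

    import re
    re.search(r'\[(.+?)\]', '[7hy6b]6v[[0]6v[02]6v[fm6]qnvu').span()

(0, 7)

With the lazy modifier that quantifier settles for the fewest repetitions that let the rest of the pattern succeed (the atoms after it are unaffected and can still be greedy).
Unlike `match`, `search` isn't anchored — it looks for the pattern anywhere in the string.
The match spans [0:7] → '[7hy6b]'.
Captured: group 1 = '7hy6b'.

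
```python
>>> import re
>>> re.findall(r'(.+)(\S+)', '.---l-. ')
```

The pattern matches one or more of any character (captured); then one or more of a non-whitespace character (captured).
Walking the string: at [0:7] match '.---l-.', groups = ('.---l-', '.').
Multiple groups make `findall` return tuples — one 2-tuple for the one match.

[('.---l-', '.')]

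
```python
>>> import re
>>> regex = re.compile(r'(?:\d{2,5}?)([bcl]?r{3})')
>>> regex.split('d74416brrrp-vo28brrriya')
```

['d', 'brrr', 'p-vo', 'brrr', 'iya']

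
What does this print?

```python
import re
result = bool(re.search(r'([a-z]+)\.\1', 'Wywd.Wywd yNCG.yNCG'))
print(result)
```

False

The backreference `\1` re-matches whatever the first group consumed, character for character.
Here no position works, so the call returns None, and `bool(None)` is False.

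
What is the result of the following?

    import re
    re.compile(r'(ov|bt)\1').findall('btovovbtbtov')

['ov', 'bt']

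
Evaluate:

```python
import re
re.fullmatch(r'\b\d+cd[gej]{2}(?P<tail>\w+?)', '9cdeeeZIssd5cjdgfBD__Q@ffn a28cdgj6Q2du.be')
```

`re.fullmatch` is like wrapping the pattern in `^…$` (in single-line mode).
Here there's no way to consume every character, so the call returns None.

None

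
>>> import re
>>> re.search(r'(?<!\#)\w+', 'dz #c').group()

The negative lookahead/lookbehind blocks any match where the forbidden context is present.
The match spans [0:2] → 'dz'.

'dz'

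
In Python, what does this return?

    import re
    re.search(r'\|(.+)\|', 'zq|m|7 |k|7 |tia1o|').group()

'|m|7 |k|7 |tia1o|'

`re.search` tries every starting position until one works.
The match spans [2:19] → '|m|7 |k|7 |tia1o|'.
Captured: group 1 = 'm|7 |k|7 |tia1o'.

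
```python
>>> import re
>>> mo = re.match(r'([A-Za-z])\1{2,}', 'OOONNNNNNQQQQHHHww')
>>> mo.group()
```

`\1` has to match the exact text group 1 already captured.
With `match`, the pattern is implicitly anchored at the beginning.
The match spans [0:3] → 'OOO'.
Captured: group 1 = 'O'.

'OOO'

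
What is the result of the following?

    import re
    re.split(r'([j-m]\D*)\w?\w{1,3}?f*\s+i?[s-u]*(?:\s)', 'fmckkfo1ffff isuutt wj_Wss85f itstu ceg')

The pattern matches a character in [j-m], then zero or more of a non-digit (captured); then optionally a word character; then 1 to 3 of a word character (lazy), then zero or more of the literal 'f'; then one or more of whitespace, then optionally the literal 'i', then zero or more of a character in [s-u]; then whitespace (non-capturing group).
Matches to split on: at [1:20] → 'mckkfo1ffff isuutt '; at [21:36] → 'j_Wss85f itstu '.
Because the pattern has a capturing group, `split` also inserts each captured text between the pieces.

['f', 'mckkfo', 'w', 'j_Wss', 'ceg']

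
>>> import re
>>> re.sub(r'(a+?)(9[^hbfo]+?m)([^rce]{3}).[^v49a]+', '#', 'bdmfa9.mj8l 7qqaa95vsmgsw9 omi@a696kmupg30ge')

'bdmf##a696kmupg30ge'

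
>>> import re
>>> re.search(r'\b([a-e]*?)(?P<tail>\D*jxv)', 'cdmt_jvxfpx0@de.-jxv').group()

The match spans [12:20] → '@de.-jxv'.

'@de.-jxv'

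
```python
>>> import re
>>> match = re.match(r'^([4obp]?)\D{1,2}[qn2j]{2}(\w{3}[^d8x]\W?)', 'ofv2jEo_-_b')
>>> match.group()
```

'ofv2jEo_-'

`match` is anchored at position 0; if the pattern doesn't fit there, it returns None.
The match spans [0:9] → 'ofv2jEo_-'.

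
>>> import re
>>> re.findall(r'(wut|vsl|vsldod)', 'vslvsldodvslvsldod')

['vsl', 'vsl', 'vsl', 'vsl']

Alternation tries branches left to right and keeps the first one that lets the overall match succeed at that position.
Because there's exactly one group, `findall` drops the full match and keeps group 1 from each hit.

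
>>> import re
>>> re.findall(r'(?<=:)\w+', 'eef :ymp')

Lookahead/lookbehind check context without consuming it, so the matched span excludes the asserted characters.
`findall` yields the raw match text (1 of them) because the pattern has no groups.

['ymp']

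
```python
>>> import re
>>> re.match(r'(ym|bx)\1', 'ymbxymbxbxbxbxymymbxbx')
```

None

The backreference `\1` re-matches whatever the first group consumed, character for character.
`re.match` won't scan ahead — the pattern has to work from the very first character.
Here the pattern fails at index 0, so the call returns None.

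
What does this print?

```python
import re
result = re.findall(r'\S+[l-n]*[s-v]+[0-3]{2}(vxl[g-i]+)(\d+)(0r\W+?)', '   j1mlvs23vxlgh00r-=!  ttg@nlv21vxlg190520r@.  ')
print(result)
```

[('vxlgh', '0', '0r-'), ('vxlg', '19052', '0r@')]

A non-greedy quantifier consumes as few characters as it can — just enough that the remainder of the pattern still matches from where it stops; whatever follows it matches normally.
`findall` packs the 3 group values into a tuple for every match.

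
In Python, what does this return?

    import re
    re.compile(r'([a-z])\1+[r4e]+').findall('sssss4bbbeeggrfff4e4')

A backreference is literal: `\1` must see the identical characters the first group matched.
Matches: at [0:6] match 'sssss4', group 1 = 's'; at [6:11] match 'bbbee', group 1 = 'b'; at [11:14] match 'ggr', group 1 = 'g'; at [14:20] match 'fff4e4', group 1 = 'f'.
`findall` collects group 1 from each match (4 total).

['s', 'b', 'g', 'f']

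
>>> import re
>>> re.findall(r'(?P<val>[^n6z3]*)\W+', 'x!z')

`findall` collects group 1 from the one match (1 total).

['x']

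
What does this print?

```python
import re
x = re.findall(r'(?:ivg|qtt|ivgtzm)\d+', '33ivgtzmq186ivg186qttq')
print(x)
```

Matches: at [12:18] → 'ivg186'.
Since nothing is captured, `findall` lists the 1 matched substring directly.

['ivg186']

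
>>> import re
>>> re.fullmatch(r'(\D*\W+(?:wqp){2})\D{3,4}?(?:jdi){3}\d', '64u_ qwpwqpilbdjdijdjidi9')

None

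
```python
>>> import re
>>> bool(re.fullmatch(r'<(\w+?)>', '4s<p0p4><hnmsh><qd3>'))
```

False

`re.fullmatch` requires the pattern to consume the entire string.
Here the pattern can't cover the whole string, so the call returns None, and `bool(None)` is False.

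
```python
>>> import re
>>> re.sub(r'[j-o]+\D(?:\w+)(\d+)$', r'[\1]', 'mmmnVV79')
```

Each match is replaced using the text its own group 1 captured.

'[9]'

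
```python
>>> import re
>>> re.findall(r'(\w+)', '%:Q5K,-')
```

['Q5K']

The pattern matches one or more of a word character (captured).
`findall` collects group 1 from the one match (1 total).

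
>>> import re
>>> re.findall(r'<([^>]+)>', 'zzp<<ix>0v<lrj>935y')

Scanning left to right: at [3:8] match '<<ix>', group 1 = '<ix'; at [10:15] match '<lrj>', group 1 = 'lrj'.
With a single group, `findall` returns only what that group captured — 2 items.

['<ix', 'lrj']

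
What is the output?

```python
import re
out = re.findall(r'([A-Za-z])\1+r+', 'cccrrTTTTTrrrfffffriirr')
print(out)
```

A backreference is literal: `\1` must see the identical characters the first group matched.
One capturing group, so `findall` returns just the captured substring from each match — 4 in all.

['c', 'T', 'f', 'i']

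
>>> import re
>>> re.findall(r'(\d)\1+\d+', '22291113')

The backreference `\1` re-matches whatever the first group consumed, character for character.
Matches: at [0:8] match '22291113', group 1 = '2'.
With a single group, `findall` returns only what that group captured — 1 item.

['2']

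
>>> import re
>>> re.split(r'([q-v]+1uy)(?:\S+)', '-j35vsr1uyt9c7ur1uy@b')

['-j35', 'vsr1uy', '']

This matches one or more of a character in [q-v], then the literal '1uy' (captured); then one or more of a non-whitespace character (non-capturing group).
Matches to split on: at [4:21] → 'vsr1uyt9c7ur1uy@b'.
With a capturing group present, the delimiter's captured portion is kept in the result list.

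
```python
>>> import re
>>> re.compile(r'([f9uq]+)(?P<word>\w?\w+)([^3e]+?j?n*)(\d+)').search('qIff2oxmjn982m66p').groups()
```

The match spans [0:16] → 'qIff2oxmjn982m66'.
Captured: group 1 = 'q', group 2 = 'Iff2oxmjn982m', group 3 = '6', group 4 = '6'.

('q', 'Iff2oxmjn982m', '6', '6')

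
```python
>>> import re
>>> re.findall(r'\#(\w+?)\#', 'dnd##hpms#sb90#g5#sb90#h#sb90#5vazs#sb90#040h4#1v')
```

One capturing group, so `findall` returns just the captured substring from each match — 5 in all.

['hpms', 'g5', 'h', '5vazs', '040h4']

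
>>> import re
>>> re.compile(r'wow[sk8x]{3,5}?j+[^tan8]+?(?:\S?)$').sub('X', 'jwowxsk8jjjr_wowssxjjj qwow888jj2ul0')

'jwowxsk8jjjr_wowssxjjj qX'

This matches the literal 'wow', then 3 to 5 of one of [sk8x] (lazy); then one or more of a literal 'j', then one or more of any character except [tan8] (lazy); then optionally a non-whitespace character (non-capturing group); then anchored at the end.
Matches: at [24:36] → 'wow888jj2ul0'.
Every occurrence is swapped for 'X'.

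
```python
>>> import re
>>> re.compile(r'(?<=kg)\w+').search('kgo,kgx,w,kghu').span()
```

The `(?=…)`/`(?<=…)` assertion just peeks at neighbouring text; it doesn't advance the match position.
The match spans [2:3] → 'o'.

(2, 3)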